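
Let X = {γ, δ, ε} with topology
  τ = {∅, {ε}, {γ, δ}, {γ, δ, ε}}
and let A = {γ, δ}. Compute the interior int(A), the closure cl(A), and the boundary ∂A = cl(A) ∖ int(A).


int(A) = {γ, δ}, cl(A) = {γ, δ}, ∂A = ∅.

Closed sets in (X, τ) are complements of opens:
  closed(X, τ) = {∅, {ε}, {γ, δ}, {γ, δ, ε}}.
int(A) = ⋃ {U ∈ τ : U ⊆ A}. Opens contained in A: ∅, {γ, δ}.
Taking the union of these: int(A) = {γ, δ}.
cl(A) = ⋂ {C closed : A ⊆ C}. Closed sets containing A: {γ, δ}, {γ, δ, ε}.
Intersecting these: cl(A) = {γ, δ}.
∂A = cl(A) ∖ int(A) = {γ, δ} ∖ {γ, δ} = ∅.


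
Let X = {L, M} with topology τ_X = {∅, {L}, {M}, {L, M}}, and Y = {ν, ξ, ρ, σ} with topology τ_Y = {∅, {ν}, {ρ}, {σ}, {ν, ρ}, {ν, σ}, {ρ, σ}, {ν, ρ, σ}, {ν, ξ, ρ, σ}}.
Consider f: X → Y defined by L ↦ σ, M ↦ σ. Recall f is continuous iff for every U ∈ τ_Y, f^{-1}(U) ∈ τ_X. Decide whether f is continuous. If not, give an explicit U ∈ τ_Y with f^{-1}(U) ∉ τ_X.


f IS continuous.

Compute f^{-1}(U) for each U ∈ τ_Y:
  U = ∅: f^{-1}(U) = ∅ ∈ τ_X ✓.
  U = {ν}: f^{-1}(U) = ∅ ∈ τ_X ✓.
  U = {ρ}: f^{-1}(U) = ∅ ∈ τ_X ✓.
  U = {σ}: f^{-1}(U) = {L, M} ∈ τ_X ✓.
  U = {ν, ρ}: f^{-1}(U) = ∅ ∈ τ_X ✓.
  U = {ν, σ}: f^{-1}(U) = {L, M} ∈ τ_X ✓.
  U = {ρ, σ}: f^{-1}(U) = {L, M} ∈ τ_X ✓.
  U = {ν, ρ, σ}: f^{-1}(U) = {L, M} ∈ τ_X ✓.
  U = {ν, ξ, ρ, σ}: f^{-1}(U) = {L, M} ∈ τ_X ✓.
Every preimage lies in τ_X, so f IS continuous.


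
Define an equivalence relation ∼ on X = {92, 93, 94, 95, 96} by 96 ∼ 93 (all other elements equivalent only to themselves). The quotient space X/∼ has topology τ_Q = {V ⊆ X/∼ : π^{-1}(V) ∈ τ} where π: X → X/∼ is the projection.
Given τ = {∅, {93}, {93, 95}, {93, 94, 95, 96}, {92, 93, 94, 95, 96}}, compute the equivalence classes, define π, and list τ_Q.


X/∼ = {[92], [93=96], [94], [95]}; |τ_Q| = 3.

Equivalence classes: [92], [93=96], [94], [95].
Quotient map π: X → X/∼ sends 92 ↦ [92], 93 ↦ [93=96], 94 ↦ [94], 95 ↦ [95], 96 ↦ [93=96].
For each subset V ⊆ X/∼, compute π^{-1}(V) ⊆ X and check whether π^{-1}(V) ∈ τ. V is open in τ_Q iff π^{-1}(V) ∈ τ.
  V = {}: π^{-1}(V) = ∅ ∈ τ ✓.
  V = {[92]}: π^{-1}(V) = {92} ∉ τ ✗.
  V = {[93=96]}: π^{-1}(V) = {93, 96} ∉ τ ✗.
  V = {[92], [93=96]}: π^{-1}(V) = {92, 93, 96} ∉ τ ✗.
  V = {[94]}: π^{-1}(V) = {94} ∉ τ ✗.
  V = {[92], [94]}: π^{-1}(V) = {92, 94} ∉ τ ✗.
  V = {[93=96], [94]}: π^{-1}(V) = {93, 94, 96} ∉ τ ✗.
  V = {[92], [93=96], [94]}: π^{-1}(V) = {92, 93, 94, 96} ∉ τ ✗.
  V = {[95]}: π^{-1}(V) = {95} ∉ τ ✗.
  V = {[92], [95]}: π^{-1}(V) = {92, 95} ∉ τ ✗.
  V = {[93=96], [95]}: π^{-1}(V) = {93, 95, 96} ∉ τ ✗.
  V = {[92], [93=96], [95]}: π^{-1}(V) = {92, 93, 95, 96} ∉ τ ✗.
  V = {[94], [95]}: π^{-1}(V) = {94, 95} ∉ τ ✗.
  V = {[92], [94], [95]}: π^{-1}(V) = {92, 94, 95} ∉ τ ✗.
  V = {[93=96], [94], [95]}: π^{-1}(V) = {93, 94, 95, 96} ∈ τ ✓.
  V = {[92], [93=96], [94], [95]}: π^{-1}(V) = {92, 93, 94, 95, 96} ∈ τ ✓.
Open sets in the quotient: τ_Q = {{}, {[93=96], [94], [95]}, {[92], [93=96], [94], [95]}} (3 elements).


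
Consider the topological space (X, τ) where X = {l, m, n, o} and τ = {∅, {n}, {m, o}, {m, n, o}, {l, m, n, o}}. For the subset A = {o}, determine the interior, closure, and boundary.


int(A) = ∅, cl(A) = {l, m, o}, ∂A = {l, m, o}.

Closed sets in (X, τ) are complements of opens:
  closed(X, τ) = {∅, {l}, {l, n}, {l, m, o}, {l, m, n, o}}.
int(A) = ⋃ {U ∈ τ : U ⊆ A}. Opens contained in A: ∅.
Taking the union of these: int(A) = ∅.
cl(A) = ⋂ {C closed : A ⊆ C}. Closed sets containing A: {l, m, o}, {l, m, n, o}.
Intersecting these: cl(A) = {l, m, o}.
∂A = cl(A) ∖ int(A) = {l, m, o} ∖ ∅ = {l, m, o}.


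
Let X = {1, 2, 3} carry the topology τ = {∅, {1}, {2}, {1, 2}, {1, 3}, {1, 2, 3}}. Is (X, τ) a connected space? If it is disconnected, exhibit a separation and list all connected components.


(X, τ) is disconnected; components = [{2}, {1, 3}].

Find clopen sets (U ∈ τ with X ∖ U ∈ τ):
  U = ∅, X ∖ U = {1, 2, 3} — both open, so U is clopen.
  U = {2}, X ∖ U = {1, 3} — both open, so U is clopen.
  U = {1, 3}, X ∖ U = {2} — both open, so U is clopen.
  U = {1, 2, 3}, X ∖ U = ∅ — both open, so U is clopen.
Nontrivial clopen(s) exist: e.g. {2}. So (X, τ) is disconnected.
Compute connected components by grouping points that agree on all clopens:
  component: {2}
  component: {1, 3}


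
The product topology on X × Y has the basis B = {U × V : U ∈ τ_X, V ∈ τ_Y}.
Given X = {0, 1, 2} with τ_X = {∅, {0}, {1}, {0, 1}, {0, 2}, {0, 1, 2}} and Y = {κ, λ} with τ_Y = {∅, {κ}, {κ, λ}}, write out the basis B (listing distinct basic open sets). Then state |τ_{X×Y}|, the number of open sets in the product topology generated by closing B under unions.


Basis B = {∅ × ∅, {0} × {κ}, {1} × {κ}, {0} × {κ, λ}, {0, 1} × {κ}, {0, 2} × {κ}, {1} × {κ, λ}, {0, 1, 2} × {κ}, {0, 1} × {κ, λ}, {0, 2} × {κ, λ}, {0, 1, 2} × {κ, λ}}; |τ_{X×Y}| = 18.

Enumerate products U × V with U ∈ τ_X, V ∈ τ_Y (deduplicated):
  ∅ × ∅ = {} (∅)
  {0} × {κ} = {(0,κ)}
  {1} × {κ} = {(1,κ)}
  {0} × {κ, λ} = {(0,κ), (0,λ)}
  {0, 1} × {κ} = {(0,κ), (1,κ)}
  {0, 2} × {κ} = {(0,κ), (2,κ)}
  {1} × {κ, λ} = {(1,κ), (1,λ)}
  {0, 1, 2} × {κ} = {(0,κ), (1,κ), (2,κ)}
  {0, 1} × {κ, λ} = {(0,κ), (0,λ), (1,κ), (1,λ)}
  {0, 2} × {κ, λ} = {(0,κ), (0,λ), (2,κ), (2,λ)}
  {0, 1, 2} × {κ, λ} = {(0,κ), (0,λ), (1,κ), (1,λ), (2,κ), (2,λ)}
These 11 distinct sets form the basis B.
Close under arbitrary unions to get τ_{X×Y}; counting gives |τ_{X×Y}| = 18.


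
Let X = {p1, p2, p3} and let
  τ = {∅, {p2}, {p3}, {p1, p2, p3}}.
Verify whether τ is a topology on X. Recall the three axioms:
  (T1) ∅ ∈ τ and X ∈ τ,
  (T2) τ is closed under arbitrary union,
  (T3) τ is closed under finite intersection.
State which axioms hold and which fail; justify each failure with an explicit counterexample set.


τ is NOT a topology on X.

Axiom (T1): ∅ ∈ τ? Yes; X ∈ τ? Yes.
Axiom (T2/T3): check pairwise unions and intersections of members of τ.
Counterexample for (T2): {p2} ∪ {p3} = {p2, p3} ∉ τ. Therefore τ is NOT a topology.


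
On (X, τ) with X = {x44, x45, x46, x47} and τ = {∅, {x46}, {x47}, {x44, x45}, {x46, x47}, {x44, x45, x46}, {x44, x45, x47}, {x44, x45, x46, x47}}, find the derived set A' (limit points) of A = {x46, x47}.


A' = ∅

For each x ∈ X, list the open sets U ∈ τ with x ∈ U, then check whether U ∩ (A ∖ {x}) ≠ ∅ for every such U.
  x = x44: open {x44, x45} ∋ x has {x44, x45} ∩ (A ∖ {x44}) = ∅, so x is NOT a limit point.
  x = x45: open {x44, x45} ∋ x has {x44, x45} ∩ (A ∖ {x45}) = ∅, so x is NOT a limit point.
  x = x46: open {x46} ∋ x has {x46} ∩ (A ∖ {x46}) = ∅, so x is NOT a limit point.
  x = x47: open {x47} ∋ x has {x47} ∩ (A ∖ {x47}) = ∅, so x is NOT a limit point.
Collecting: A' = ∅.


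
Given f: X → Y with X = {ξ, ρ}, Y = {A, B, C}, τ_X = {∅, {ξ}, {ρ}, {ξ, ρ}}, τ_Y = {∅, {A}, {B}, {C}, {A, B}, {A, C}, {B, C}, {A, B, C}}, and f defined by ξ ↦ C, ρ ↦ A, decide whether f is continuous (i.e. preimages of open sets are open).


f IS continuous.

Compute f^{-1}(U) for each U ∈ τ_Y:
  U = ∅: f^{-1}(U) = ∅ ∈ τ_X ✓.
  U = {A}: f^{-1}(U) = {ρ} ∈ τ_X ✓.
  U = {B}: f^{-1}(U) = ∅ ∈ τ_X ✓.
  U = {C}: f^{-1}(U) = {ξ} ∈ τ_X ✓.
  U = {A, B}: f^{-1}(U) = {ρ} ∈ τ_X ✓.
  U = {A, C}: f^{-1}(U) = {ξ, ρ} ∈ τ_X ✓.
  U = {B, C}: f^{-1}(U) = {ξ} ∈ τ_X ✓.
  U = {A, B, C}: f^{-1}(U) = {ξ, ρ} ∈ τ_X ✓.
Every preimage lies in τ_X, so f IS continuous.


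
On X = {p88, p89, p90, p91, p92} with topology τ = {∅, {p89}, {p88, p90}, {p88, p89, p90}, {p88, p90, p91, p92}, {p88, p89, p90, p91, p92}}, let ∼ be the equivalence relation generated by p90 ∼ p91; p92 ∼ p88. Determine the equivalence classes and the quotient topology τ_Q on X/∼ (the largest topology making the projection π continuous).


X/∼ = {[p88=p92], [p89], [p90=p91]}; |τ_Q| = 4.

Equivalence classes: [p88=p92], [p89], [p90=p91].
Quotient map π: X → X/∼ sends p88 ↦ [p88=p92], p89 ↦ [p89], p90 ↦ [p90=p91], p91 ↦ [p90=p91], p92 ↦ [p88=p92].
For each subset V ⊆ X/∼, compute π^{-1}(V) ⊆ X and check whether π^{-1}(V) ∈ τ. V is open in τ_Q iff π^{-1}(V) ∈ τ.
  V = {}: π^{-1}(V) = ∅ ∈ τ ✓.
  V = {[p88=p92]}: π^{-1}(V) = {p88, p92} ∉ τ ✗.
  V = {[p89]}: π^{-1}(V) = {p89} ∈ τ ✓.
  V = {[p88=p92], [p89]}: π^{-1}(V) = {p88, p89, p92} ∉ τ ✗.
  V = {[p90=p91]}: π^{-1}(V) = {p90, p91} ∉ τ ✗.
  V = {[p88=p92], [p90=p91]}: π^{-1}(V) = {p88, p90, p91, p92} ∈ τ ✓.
  V = {[p89], [p90=p91]}: π^{-1}(V) = {p89, p90, p91} ∉ τ ✗.
  V = {[p88=p92], [p89], [p90=p91]}: π^{-1}(V) = {p88, p89, p90, p91, p92} ∈ τ ✓.
Open sets in the quotient: τ_Q = {{}, {[p89]}, {[p88=p92], [p90=p91]}, {[p88=p92], [p89], [p90=p91]}} (4 elements).


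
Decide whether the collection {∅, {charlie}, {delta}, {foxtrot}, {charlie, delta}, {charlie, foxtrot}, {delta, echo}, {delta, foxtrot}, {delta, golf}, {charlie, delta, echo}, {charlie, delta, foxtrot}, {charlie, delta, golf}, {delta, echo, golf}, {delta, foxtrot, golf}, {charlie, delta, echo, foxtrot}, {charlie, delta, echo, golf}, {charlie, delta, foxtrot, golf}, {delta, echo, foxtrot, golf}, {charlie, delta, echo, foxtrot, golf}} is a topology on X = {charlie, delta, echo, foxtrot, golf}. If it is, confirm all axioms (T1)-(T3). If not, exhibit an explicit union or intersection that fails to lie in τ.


τ is NOT a topology on X.

Axiom (T1): ∅ ∈ τ? Yes; X ∈ τ? Yes.
Axiom (T2/T3): check pairwise unions and intersections of members of τ.
Counterexample for (T2): {foxtrot} ∪ {delta, echo} = {delta, echo, foxtrot} ∉ τ. Therefore τ is NOT a topology.


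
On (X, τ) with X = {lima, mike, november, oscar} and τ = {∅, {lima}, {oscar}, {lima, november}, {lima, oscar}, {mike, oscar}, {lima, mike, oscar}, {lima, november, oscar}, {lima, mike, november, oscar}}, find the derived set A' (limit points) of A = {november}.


A' = ∅

For each x ∈ X, list the open sets U ∈ τ with x ∈ U, then check whether U ∩ (A ∖ {x}) ≠ ∅ for every such U.
  x = lima: open {lima} ∋ x has {lima} ∩ (A ∖ {lima}) = ∅, so x is NOT a limit point.
  x = mike: open {mike, oscar} ∋ x has {mike, oscar} ∩ (A ∖ {mike}) = ∅, so x is NOT a limit point.
  x = november: open {lima, november} ∋ x has {lima, november} ∩ (A ∖ {november}) = ∅, so x is NOT a limit point.
  x = oscar: open {oscar} ∋ x has {oscar} ∩ (A ∖ {oscar}) = ∅, so x is NOT a limit point.
Collecting: A' = ∅.


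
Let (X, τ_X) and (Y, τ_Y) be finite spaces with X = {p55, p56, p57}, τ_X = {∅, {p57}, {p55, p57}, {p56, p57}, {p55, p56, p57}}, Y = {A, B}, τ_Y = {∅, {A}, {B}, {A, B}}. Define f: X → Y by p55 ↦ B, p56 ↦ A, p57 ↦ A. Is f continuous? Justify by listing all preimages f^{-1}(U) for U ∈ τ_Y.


f is NOT continuous.

Compute f^{-1}(U) for each U ∈ τ_Y:
  U = ∅: f^{-1}(U) = ∅ ∈ τ_X ✓.
  U = {A}: f^{-1}(U) = {p56, p57} ∈ τ_X ✓.
  U = {B}: f^{-1}(U) = {p55} ∉ τ_X ✗.
  U = {A, B}: f^{-1}(U) = {p55, p56, p57} ∈ τ_X ✓.
Found U = {B} with f^{-1}(U) = {p55} not in τ_X. Therefore f is NOT continuous.


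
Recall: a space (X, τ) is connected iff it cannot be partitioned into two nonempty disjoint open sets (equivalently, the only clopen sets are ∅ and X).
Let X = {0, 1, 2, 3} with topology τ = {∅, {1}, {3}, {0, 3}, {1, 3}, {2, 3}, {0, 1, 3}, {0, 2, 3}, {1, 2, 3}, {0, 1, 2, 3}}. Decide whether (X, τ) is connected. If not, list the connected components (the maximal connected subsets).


(X, τ) is disconnected; components = [{1}, {0, 2, 3}].

Find clopen sets (U ∈ τ with X ∖ U ∈ τ):
  U = ∅, X ∖ U = {0, 1, 2, 3} — both open, so U is clopen.
  U = {1}, X ∖ U = {0, 2, 3} — both open, so U is clopen.
  U = {0, 2, 3}, X ∖ U = {1} — both open, so U is clopen.
  U = {0, 1, 2, 3}, X ∖ U = ∅ — both open, so U is clopen.
Nontrivial clopen(s) exist: e.g. {0, 2, 3}. So (X, τ) is disconnected.
Compute connected components by grouping points that agree on all clopens:
  component: {1}
  component: {0, 2, 3}


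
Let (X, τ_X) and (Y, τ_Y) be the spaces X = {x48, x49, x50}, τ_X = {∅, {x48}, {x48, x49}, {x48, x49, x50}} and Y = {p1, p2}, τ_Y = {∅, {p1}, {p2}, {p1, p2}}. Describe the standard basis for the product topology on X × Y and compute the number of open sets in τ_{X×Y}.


Basis B = {∅ × ∅, {x48} × {p1}, {x48} × {p2}, {x48} × {p1, p2}, {x48, x49} × {p1}, {x48, x49} × {p2}, {x48, x49, x50} × {p1}, {x48, x49, x50} × {p2}, {x48, x49} × {p1, p2}, {x48, x49, x50} × {p1, p2}}; |τ_{X×Y}| = 16.

Enumerate products U × V with U ∈ τ_X, V ∈ τ_Y (deduplicated):
  ∅ × ∅ = {} (∅)
  {x48} × {p1} = {(x48,p1)}
  {x48} × {p2} = {(x48,p2)}
  {x48} × {p1, p2} = {(x48,p1), (x48,p2)}
  {x48, x49} × {p1} = {(x48,p1), (x49,p1)}
  {x48, x49} × {p2} = {(x48,p2), (x49,p2)}
  {x48, x49, x50} × {p1} = {(x48,p1), (x49,p1), (x50,p1)}
  {x48, x49, x50} × {p2} = {(x48,p2), (x49,p2), (x50,p2)}
  {x48, x49} × {p1, p2} = {(x48,p1), (x48,p2), (x49,p1), (x49,p2)}
  {x48, x49, x50} × {p1, p2} = {(x48,p1), (x48,p2), (x49,p1), (x49,p2), (x50,p1), (x50,p2)}
These 10 distinct sets form the basis B.
Close under arbitrary unions to get τ_{X×Y}; counting gives |τ_{X×Y}| = 16.


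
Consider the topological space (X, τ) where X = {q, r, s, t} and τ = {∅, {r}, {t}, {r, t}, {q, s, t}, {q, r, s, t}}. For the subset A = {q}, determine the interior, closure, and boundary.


int(A) = ∅, cl(A) = {q, s}, ∂A = {q, s}.

Closed sets in (X, τ) are complements of opens:
  closed(X, τ) = {∅, {r}, {q, s}, {q, r, s}, {q, s, t}, {q, r, s, t}}.
int(A) = ⋃ {U ∈ τ : U ⊆ A}. Opens contained in A: ∅.
Taking the union of these: int(A) = ∅.
cl(A) = ⋂ {C closed : A ⊆ C}. Closed sets containing A: {q, s}, {q, r, s}, {q, s, t}, {q, r, s, t}.
Intersecting these: cl(A) = {q, s}.
∂A = cl(A) ∖ int(A) = {q, s} ∖ ∅ = {q, s}.


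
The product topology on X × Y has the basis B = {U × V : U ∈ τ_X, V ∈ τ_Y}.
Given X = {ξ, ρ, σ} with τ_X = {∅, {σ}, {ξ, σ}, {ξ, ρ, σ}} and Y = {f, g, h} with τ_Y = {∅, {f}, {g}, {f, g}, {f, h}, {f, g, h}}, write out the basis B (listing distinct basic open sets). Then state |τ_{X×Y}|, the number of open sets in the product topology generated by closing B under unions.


Basis B = {∅ × ∅, {σ} × {f}, {σ} × {g}, {ξ, σ} × {f}, {ξ, σ} × {g}, {σ} × {f, g}, {σ} × {f, h}, {ξ, ρ, σ} × {f}, {ξ, ρ, σ} × {g}, {σ} × {f, g, h}, {ξ, σ} × {f, g}, {ξ, σ} × {f, h}, {ξ, σ} × {f, g, h}, {ξ, ρ, σ} × {f, g}, {ξ, ρ, σ} × {f, h}, {ξ, ρ, σ} × {f, g, h}}; |τ_{X×Y}| = 40.

Enumerate products U × V with U ∈ τ_X, V ∈ τ_Y (deduplicated):
  ∅ × ∅ = {} (∅)
  {σ} × {f} = {(σ,f)}
  {σ} × {g} = {(σ,g)}
  {ξ, σ} × {f} = {(ξ,f), (σ,f)}
  {ξ, σ} × {g} = {(ξ,g), (σ,g)}
  {σ} × {f, g} = {(σ,f), (σ,g)}
  {σ} × {f, h} = {(σ,f), (σ,h)}
  {ξ, ρ, σ} × {f} = {(ξ,f), (ρ,f), (σ,f)}
  {ξ, ρ, σ} × {g} = {(ξ,g), (ρ,g), (σ,g)}
  {σ} × {f, g, h} = {(σ,f), (σ,g), (σ,h)}
  {ξ, σ} × {f, g} = {(ξ,f), (ξ,g), (σ,f), (σ,g)}
  {ξ, σ} × {f, h} = {(ξ,f), (ξ,h), (σ,f), (σ,h)}
  {ξ, σ} × {f, g, h} = {(ξ,f), (ξ,g), (ξ,h), (σ,f), (σ,g), (σ,h)}
  {ξ, ρ, σ} × {f, g} = {(ξ,f), (ξ,g), (ρ,f), (ρ,g), (σ,f), (σ,g)}
  {ξ, ρ, σ} × {f, h} = {(ξ,f), (ξ,h), (ρ,f), (ρ,h), (σ,f), (σ,h)}
  {ξ, ρ, σ} × {f, g, h} = {(ξ,f), (ξ,g), (ξ,h), (ρ,f), (ρ,g), (ρ,h), (σ,f), (σ,g), (σ,h)}
These 16 distinct sets form the basis B.
Close under arbitrary unions to get τ_{X×Y}; counting gives |τ_{X×Y}| = 40.


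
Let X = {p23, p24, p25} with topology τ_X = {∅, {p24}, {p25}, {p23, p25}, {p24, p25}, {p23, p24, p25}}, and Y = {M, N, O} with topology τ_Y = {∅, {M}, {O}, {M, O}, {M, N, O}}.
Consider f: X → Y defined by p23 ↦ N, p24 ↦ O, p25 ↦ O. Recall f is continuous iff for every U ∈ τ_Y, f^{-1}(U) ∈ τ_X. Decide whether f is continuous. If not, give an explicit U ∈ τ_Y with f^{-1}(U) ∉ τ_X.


f IS continuous.

Compute f^{-1}(U) for each U ∈ τ_Y:
  U = ∅: f^{-1}(U) = ∅ ∈ τ_X ✓.
  U = {M}: f^{-1}(U) = ∅ ∈ τ_X ✓.
  U = {O}: f^{-1}(U) = {p24, p25} ∈ τ_X ✓.
  U = {M, O}: f^{-1}(U) = {p24, p25} ∈ τ_X ✓.
  U = {M, N, O}: f^{-1}(U) = {p23, p24, p25} ∈ τ_X ✓.
Every preimage lies in τ_X, so f IS continuous.


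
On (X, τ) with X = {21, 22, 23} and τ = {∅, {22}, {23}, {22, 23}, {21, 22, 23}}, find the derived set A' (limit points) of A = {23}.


A' = {21}

For each x ∈ X, list the open sets U ∈ τ with x ∈ U, then check whether U ∩ (A ∖ {x}) ≠ ∅ for every such U.
  x = 21: opens ∋ x are {21, 22, 23}; each meets A ∖ {21}, so x IS a limit point.
  x = 22: open {22} ∋ x has {22} ∩ (A ∖ {22}) = ∅, so x is NOT a limit point.
  x = 23: open {23} ∋ x has {23} ∩ (A ∖ {23}) = ∅, so x is NOT a limit point.
Collecting: A' = {21}.


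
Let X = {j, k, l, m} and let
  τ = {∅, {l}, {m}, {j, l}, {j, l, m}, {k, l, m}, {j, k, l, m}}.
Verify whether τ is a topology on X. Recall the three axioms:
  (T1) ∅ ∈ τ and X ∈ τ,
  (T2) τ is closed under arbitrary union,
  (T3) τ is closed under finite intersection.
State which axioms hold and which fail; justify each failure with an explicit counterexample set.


τ is NOT a topology on X.

Axiom (T1): ∅ ∈ τ? Yes; X ∈ τ? Yes.
Axiom (T2/T3): check pairwise unions and intersections of members of τ.
Counterexample for (T2): {l} ∪ {m} = {l, m} ∉ τ. Therefore τ is NOT a topology.


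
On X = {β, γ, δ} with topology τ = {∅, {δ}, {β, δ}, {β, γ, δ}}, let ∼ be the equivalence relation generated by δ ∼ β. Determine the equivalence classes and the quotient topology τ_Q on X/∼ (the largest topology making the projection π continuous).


X/∼ = {[β=δ], [γ]}; |τ_Q| = 3.

Equivalence classes: [β=δ], [γ].
Quotient map π: X → X/∼ sends β ↦ [β=δ], γ ↦ [γ], δ ↦ [β=δ].
For each subset V ⊆ X/∼, compute π^{-1}(V) ⊆ X and check whether π^{-1}(V) ∈ τ. V is open in τ_Q iff π^{-1}(V) ∈ τ.
  V = {}: π^{-1}(V) = ∅ ∈ τ ✓.
  V = {[β=δ]}: π^{-1}(V) = {β, δ} ∈ τ ✓.
  V = {[γ]}: π^{-1}(V) = {γ} ∉ τ ✗.
  V = {[β=δ], [γ]}: π^{-1}(V) = {β, γ, δ} ∈ τ ✓.
Open sets in the quotient: τ_Q = {{}, {[β=δ]}, {[β=δ], [γ]}} (3 elements).


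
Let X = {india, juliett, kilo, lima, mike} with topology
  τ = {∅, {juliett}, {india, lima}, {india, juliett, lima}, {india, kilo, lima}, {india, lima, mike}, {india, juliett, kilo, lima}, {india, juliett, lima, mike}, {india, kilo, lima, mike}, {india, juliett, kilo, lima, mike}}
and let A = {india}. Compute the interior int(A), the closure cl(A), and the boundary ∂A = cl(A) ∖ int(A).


int(A) = ∅, cl(A) = {india, kilo, lima, mike}, ∂A = {india, kilo, lima, mike}.

Closed sets in (X, τ) are complements of opens:
  closed(X, τ) = {∅, {juliett}, {kilo}, {mike}, {juliett, kilo}, {juliett, mike}, {kilo, mike}, {juliett, kilo, mike}, {india, kilo, lima, mike}, {india, juliett, kilo, lima, mike}}.
int(A) = ⋃ {U ∈ τ : U ⊆ A}. Opens contained in A: ∅.
Taking the union of these: int(A) = ∅.
cl(A) = ⋂ {C closed : A ⊆ C}. Closed sets containing A: {india, kilo, lima, mike}, {india, juliett, kilo, lima, mike}.
Intersecting these: cl(A) = {india, kilo, lima, mike}.
∂A = cl(A) ∖ int(A) = {india, kilo, lima, mike} ∖ ∅ = {india, kilo, lima, mike}.


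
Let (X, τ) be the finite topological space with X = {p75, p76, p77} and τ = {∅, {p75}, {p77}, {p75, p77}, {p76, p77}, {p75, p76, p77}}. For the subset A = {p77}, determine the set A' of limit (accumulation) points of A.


A' = {p76}

For each x ∈ X, list the open sets U ∈ τ with x ∈ U, then check whether U ∩ (A ∖ {x}) ≠ ∅ for every such U.
  x = p75: open {p75} ∋ x has {p75} ∩ (A ∖ {p75}) = ∅, so x is NOT a limit point.
  x = p76: opens ∋ x are {p76, p77}, {p75, p76, p77}; each meets A ∖ {p76}, so x IS a limit point.
  x = p77: open {p77} ∋ x has {p77} ∩ (A ∖ {p77}) = ∅, so x is NOT a limit point.
Collecting: A' = {p76}.


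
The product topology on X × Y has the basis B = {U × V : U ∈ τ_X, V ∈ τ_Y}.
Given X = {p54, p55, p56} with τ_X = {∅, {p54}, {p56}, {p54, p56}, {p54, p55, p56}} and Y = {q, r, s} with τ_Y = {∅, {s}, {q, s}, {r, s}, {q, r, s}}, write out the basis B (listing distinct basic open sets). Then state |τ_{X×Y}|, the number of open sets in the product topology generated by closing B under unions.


Basis B = {∅ × ∅, {p54} × {s}, {p56} × {s}, {p54} × {q, s}, {p54} × {r, s}, {p54, p56} × {s}, {p56} × {q, s}, {p56} × {r, s}, {p54} × {q, r, s}, {p54, p55, p56} × {s}, {p56} × {q, r, s}, {p54, p56} × {q, s}, {p54, p56} × {r, s}, {p54, p56} × {q, r, s}, {p54, p55, p56} × {q, s}, {p54, p55, p56} × {r, s}, {p54, p55, p56} × {q, r, s}}; |τ_{X×Y}| = 50.

Enumerate products U × V with U ∈ τ_X, V ∈ τ_Y (deduplicated):
  ∅ × ∅ = {} (∅)
  {p54} × {s} = {(p54,s)}
  {p56} × {s} = {(p56,s)}
  {p54} × {q, s} = {(p54,q), (p54,s)}
  {p54} × {r, s} = {(p54,r), (p54,s)}
  {p54, p56} × {s} = {(p54,s), (p56,s)}
  {p56} × {q, s} = {(p56,q), (p56,s)}
  {p56} × {r, s} = {(p56,r), (p56,s)}
  {p54} × {q, r, s} = {(p54,q), (p54,r), (p54,s)}
  {p54, p55, p56} × {s} = {(p54,s), (p55,s), (p56,s)}
  {p56} × {q, r, s} = {(p56,q), (p56,r), (p56,s)}
  {p54, p56} × {q, s} = {(p54,q), (p54,s), (p56,q), (p56,s)}
  {p54, p56} × {r, s} = {(p54,r), (p54,s), (p56,r), (p56,s)}
  {p54, p56} × {q, r, s} = {(p54,q), (p54,r), (p54,s), (p56,q), (p56,r), (p56,s)}
  {p54, p55, p56} × {q, s} = {(p54,q), (p54,s), (p55,q), (p55,s), (p56,q), (p56,s)}
  {p54, p55, p56} × {r, s} = {(p54,r), (p54,s), (p55,r), (p55,s), (p56,r), (p56,s)}
  {p54, p55, p56} × {q, r, s} = {(p54,q), (p54,r), (p54,s), (p55,q), (p55,r), (p55,s), (p56,q), (p56,r), (p56,s)}
These 17 distinct sets form the basis B.
Close under arbitrary unions to get τ_{X×Y}; counting gives |τ_{X×Y}| = 50.


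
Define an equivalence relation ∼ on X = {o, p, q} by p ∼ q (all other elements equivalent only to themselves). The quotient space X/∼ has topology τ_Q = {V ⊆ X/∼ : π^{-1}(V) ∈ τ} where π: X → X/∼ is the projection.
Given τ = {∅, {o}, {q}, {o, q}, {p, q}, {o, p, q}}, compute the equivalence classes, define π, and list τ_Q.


X/∼ = {[o], [p=q]}; |τ_Q| = 4.

Equivalence classes: [o], [p=q].
Quotient map π: X → X/∼ sends o ↦ [o], p ↦ [p=q], q ↦ [p=q].
For each subset V ⊆ X/∼, compute π^{-1}(V) ⊆ X and check whether π^{-1}(V) ∈ τ. V is open in τ_Q iff π^{-1}(V) ∈ τ.
  V = {}: π^{-1}(V) = ∅ ∈ τ ✓.
  V = {[o]}: π^{-1}(V) = {o} ∈ τ ✓.
  V = {[p=q]}: π^{-1}(V) = {p, q} ∈ τ ✓.
  V = {[o], [p=q]}: π^{-1}(V) = {o, p, q} ∈ τ ✓.
Open sets in the quotient: τ_Q = {{}, {[o]}, {[p=q]}, {[o], [p=q]}} (4 elements).


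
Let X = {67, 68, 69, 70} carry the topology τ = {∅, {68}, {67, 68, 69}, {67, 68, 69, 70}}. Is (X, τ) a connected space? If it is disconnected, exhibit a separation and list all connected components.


(X, τ) is connected.

Find clopen sets (U ∈ τ with X ∖ U ∈ τ):
  U = ∅, X ∖ U = {67, 68, 69, 70} — both open, so U is clopen.
  U = {67, 68, 69, 70}, X ∖ U = ∅ — both open, so U is clopen.
Only trivial clopens (∅ and X) exist, so (X, τ) is connected.
Compute connected components by grouping points that agree on all clopens:
  component: {67, 68, 69, 70}


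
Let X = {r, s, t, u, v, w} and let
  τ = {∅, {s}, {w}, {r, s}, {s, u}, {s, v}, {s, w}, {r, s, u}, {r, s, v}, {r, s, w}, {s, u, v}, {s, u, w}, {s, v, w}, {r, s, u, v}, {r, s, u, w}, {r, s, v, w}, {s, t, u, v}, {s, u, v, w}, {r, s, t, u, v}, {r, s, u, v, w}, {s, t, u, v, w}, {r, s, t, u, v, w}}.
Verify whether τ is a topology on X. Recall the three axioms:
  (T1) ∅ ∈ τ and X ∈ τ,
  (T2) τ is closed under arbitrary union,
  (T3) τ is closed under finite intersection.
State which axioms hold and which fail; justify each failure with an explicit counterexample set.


τ IS a topology on X.

Axiom (T1): ∅ ∈ τ? Yes; X ∈ τ? Yes.
Axiom (T2/T3): check pairwise unions and intersections of members of τ.
All pairwise intersections and unions checked — each lies in τ. Therefore τ satisfies (T1), (T2), (T3): it IS a topology on X.


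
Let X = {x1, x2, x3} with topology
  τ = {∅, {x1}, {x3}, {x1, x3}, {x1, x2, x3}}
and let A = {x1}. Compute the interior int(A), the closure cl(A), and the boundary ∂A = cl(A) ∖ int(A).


int(A) = {x1}, cl(A) = {x1, x2}, ∂A = {x2}.

Closed sets in (X, τ) are complements of opens:
  closed(X, τ) = {∅, {x2}, {x1, x2}, {x2, x3}, {x1, x2, x3}}.
int(A) = ⋃ {U ∈ τ : U ⊆ A}. Opens contained in A: ∅, {x1}.
Taking the union of these: int(A) = {x1}.
cl(A) = ⋂ {C closed : A ⊆ C}. Closed sets containing A: {x1, x2}, {x1, x2, x3}.
Intersecting these: cl(A) = {x1, x2}.
∂A = cl(A) ∖ int(A) = {x1, x2} ∖ {x1} = {x2}.


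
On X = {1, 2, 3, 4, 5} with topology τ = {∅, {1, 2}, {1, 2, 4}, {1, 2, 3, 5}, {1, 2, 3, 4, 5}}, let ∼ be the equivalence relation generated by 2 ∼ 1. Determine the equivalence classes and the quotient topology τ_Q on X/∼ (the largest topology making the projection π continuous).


X/∼ = {[1=2], [3], [4], [5]}; |τ_Q| = 5.

Equivalence classes: [1=2], [3], [4], [5].
Quotient map π: X → X/∼ sends 1 ↦ [1=2], 2 ↦ [1=2], 3 ↦ [3], 4 ↦ [4], 5 ↦ [5].
For each subset V ⊆ X/∼, compute π^{-1}(V) ⊆ X and check whether π^{-1}(V) ∈ τ. V is open in τ_Q iff π^{-1}(V) ∈ τ.
  V = {}: π^{-1}(V) = ∅ ∈ τ ✓.
  V = {[1=2]}: π^{-1}(V) = {1, 2} ∈ τ ✓.
  V = {[3]}: π^{-1}(V) = {3} ∉ τ ✗.
  V = {[1=2], [3]}: π^{-1}(V) = {1, 2, 3} ∉ τ ✗.
  V = {[4]}: π^{-1}(V) = {4} ∉ τ ✗.
  V = {[1=2], [4]}: π^{-1}(V) = {1, 2, 4} ∈ τ ✓.
  V = {[3], [4]}: π^{-1}(V) = {3, 4} ∉ τ ✗.
  V = {[1=2], [3], [4]}: π^{-1}(V) = {1, 2, 3, 4} ∉ τ ✗.
  V = {[5]}: π^{-1}(V) = {5} ∉ τ ✗.
  V = {[1=2], [5]}: π^{-1}(V) = {1, 2, 5} ∉ τ ✗.
  V = {[3], [5]}: π^{-1}(V) = {3, 5} ∉ τ ✗.
  V = {[1=2], [3], [5]}: π^{-1}(V) = {1, 2, 3, 5} ∈ τ ✓.
  V = {[4], [5]}: π^{-1}(V) = {4, 5} ∉ τ ✗.
  V = {[1=2], [4], [5]}: π^{-1}(V) = {1, 2, 4, 5} ∉ τ ✗.
  V = {[3], [4], [5]}: π^{-1}(V) = {3, 4, 5} ∉ τ ✗.
  V = {[1=2], [3], [4], [5]}: π^{-1}(V) = {1, 2, 3, 4, 5} ∈ τ ✓.
Open sets in the quotient: τ_Q = {{}, {[1=2]}, {[1=2], [4]}, {[1=2], [3], [5]}, {[1=2], [3], [4], [5]}} (5 elements).


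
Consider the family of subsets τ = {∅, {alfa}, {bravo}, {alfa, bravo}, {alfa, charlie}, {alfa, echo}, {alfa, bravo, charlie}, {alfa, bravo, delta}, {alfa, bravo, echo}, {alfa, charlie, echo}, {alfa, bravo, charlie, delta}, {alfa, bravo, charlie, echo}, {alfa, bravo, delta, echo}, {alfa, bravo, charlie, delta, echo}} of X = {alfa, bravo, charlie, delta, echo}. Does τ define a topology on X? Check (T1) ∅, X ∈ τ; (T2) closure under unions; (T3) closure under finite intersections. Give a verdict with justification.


τ IS a topology on X.

Axiom (T1): ∅ ∈ τ? Yes; X ∈ τ? Yes.
Axiom (T2/T3): check pairwise unions and intersections of members of τ.
All pairwise intersections and unions checked — each lies in τ. Therefore τ satisfies (T1), (T2), (T3): it IS a topology on X.


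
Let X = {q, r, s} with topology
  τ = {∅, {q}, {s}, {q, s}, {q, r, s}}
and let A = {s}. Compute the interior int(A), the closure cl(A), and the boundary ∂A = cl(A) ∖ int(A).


int(A) = {s}, cl(A) = {r, s}, ∂A = {r}.

Closed sets in (X, τ) are complements of opens:
  closed(X, τ) = {∅, {r}, {q, r}, {r, s}, {q, r, s}}.
int(A) = ⋃ {U ∈ τ : U ⊆ A}. Opens contained in A: ∅, {s}.
Taking the union of these: int(A) = {s}.
cl(A) = ⋂ {C closed : A ⊆ C}. Closed sets containing A: {r, s}, {q, r, s}.
Intersecting these: cl(A) = {r, s}.
∂A = cl(A) ∖ int(A) = {r, s} ∖ {s} = {r}.


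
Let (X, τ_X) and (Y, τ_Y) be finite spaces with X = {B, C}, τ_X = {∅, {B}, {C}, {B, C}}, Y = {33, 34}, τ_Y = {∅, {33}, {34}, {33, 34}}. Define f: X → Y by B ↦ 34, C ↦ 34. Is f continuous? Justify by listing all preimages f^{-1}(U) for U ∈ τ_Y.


f IS continuous.

Compute f^{-1}(U) for each U ∈ τ_Y:
  U = ∅: f^{-1}(U) = ∅ ∈ τ_X ✓.
  U = {33}: f^{-1}(U) = ∅ ∈ τ_X ✓.
  U = {34}: f^{-1}(U) = {B, C} ∈ τ_X ✓.
  U = {33, 34}: f^{-1}(U) = {B, C} ∈ τ_X ✓.
Every preimage lies in τ_X, so f IS continuous.


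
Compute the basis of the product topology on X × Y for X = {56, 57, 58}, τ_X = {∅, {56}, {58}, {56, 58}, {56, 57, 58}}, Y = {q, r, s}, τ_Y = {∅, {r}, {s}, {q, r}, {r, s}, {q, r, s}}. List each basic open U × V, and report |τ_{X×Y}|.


Basis B = {∅ × ∅, {56} × {r}, {56} × {s}, {58} × {r}, {58} × {s}, {56} × {q, r}, {56} × {r, s}, {56, 58} × {r}, {56, 58} × {s}, {58} × {q, r}, {58} × {r, s}, {56} × {q, r, s}, {56, 57, 58} × {r}, {56, 57, 58} × {s}, {58} × {q, r, s}, {56, 58} × {q, r}, {56, 58} × {r, s}, {56, 58} × {q, r, s}, {56, 57, 58} × {q, r}, {56, 57, 58} × {r, s}, {56, 57, 58} × {q, r, s}}; |τ_{X×Y}| = 70.

Enumerate products U × V with U ∈ τ_X, V ∈ τ_Y (deduplicated):
  ∅ × ∅ = {} (∅)
  {56} × {r} = {(56,r)}
  {56} × {s} = {(56,s)}
  {58} × {r} = {(58,r)}
  {58} × {s} = {(58,s)}
  {56} × {q, r} = {(56,q), (56,r)}
  {56} × {r, s} = {(56,r), (56,s)}
  {56, 58} × {r} = {(56,r), (58,r)}
  {56, 58} × {s} = {(56,s), (58,s)}
  {58} × {q, r} = {(58,q), (58,r)}
  {58} × {r, s} = {(58,r), (58,s)}
  {56} × {q, r, s} = {(56,q), (56,r), (56,s)}
  {56, 57, 58} × {r} = {(56,r), (57,r), (58,r)}
  {56, 57, 58} × {s} = {(56,s), (57,s), (58,s)}
  {58} × {q, r, s} = {(58,q), (58,r), (58,s)}
  {56, 58} × {q, r} = {(56,q), (56,r), (58,q), (58,r)}
  {56, 58} × {r, s} = {(56,r), (56,s), (58,r), (58,s)}
  {56, 58} × {q, r, s} = {(56,q), (56,r), (56,s), (58,q), (58,r), (58,s)}
  {56, 57, 58} × {q, r} = {(56,q), (56,r), (57,q), (57,r), (58,q), (58,r)}
  {56, 57, 58} × {r, s} = {(56,r), (56,s), (57,r), (57,s), (58,r), (58,s)}
  {56, 57, 58} × {q, r, s} = {(56,q), (56,r), (56,s), (57,q), (57,r), (57,s), (58,q), (58,r), (58,s)}
These 21 distinct sets form the basis B.
Close under arbitrary unions to get τ_{X×Y}; counting gives |τ_{X×Y}| = 70.


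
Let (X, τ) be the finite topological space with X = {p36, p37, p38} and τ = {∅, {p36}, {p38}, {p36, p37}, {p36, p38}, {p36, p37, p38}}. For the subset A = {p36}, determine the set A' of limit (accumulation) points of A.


A' = {p37}

For each x ∈ X, list the open sets U ∈ τ with x ∈ U, then check whether U ∩ (A ∖ {x}) ≠ ∅ for every such U.
  x = p36: open {p36} ∋ x has {p36} ∩ (A ∖ {p36}) = ∅, so x is NOT a limit point.
  x = p37: opens ∋ x are {p36, p37}, {p36, p37, p38}; each meets A ∖ {p37}, so x IS a limit point.
  x = p38: open {p38} ∋ x has {p38} ∩ (A ∖ {p38}) = ∅, so x is NOT a limit point.
Collecting: A' = {p37}.


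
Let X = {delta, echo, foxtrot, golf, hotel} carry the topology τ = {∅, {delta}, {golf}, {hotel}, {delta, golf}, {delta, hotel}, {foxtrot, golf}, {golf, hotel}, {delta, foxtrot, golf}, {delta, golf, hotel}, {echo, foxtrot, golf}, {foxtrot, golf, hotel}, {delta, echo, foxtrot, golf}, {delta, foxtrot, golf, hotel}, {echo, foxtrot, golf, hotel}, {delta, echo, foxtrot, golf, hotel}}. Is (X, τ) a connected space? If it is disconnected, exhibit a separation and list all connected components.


(X, τ) is disconnected; components = [{delta}, {hotel}, {echo, foxtrot, golf}].

Find clopen sets (U ∈ τ with X ∖ U ∈ τ):
  U = ∅, X ∖ U = {delta, echo, foxtrot, golf, hotel} — both open, so U is clopen.
  U = {delta}, X ∖ U = {echo, foxtrot, golf, hotel} — both open, so U is clopen.
  U = {hotel}, X ∖ U = {delta, echo, foxtrot, golf} — both open, so U is clopen.
  U = {delta, hotel}, X ∖ U = {echo, foxtrot, golf} — both open, so U is clopen.
  U = {echo, foxtrot, golf}, X ∖ U = {delta, hotel} — both open, so U is clopen.
  U = {delta, echo, foxtrot, golf}, X ∖ U = {hotel} — both open, so U is clopen.
  U = {echo, foxtrot, golf, hotel}, X ∖ U = {delta} — both open, so U is clopen.
  U = {delta, echo, foxtrot, golf, hotel}, X ∖ U = ∅ — both open, so U is clopen.
Nontrivial clopen(s) exist: e.g. {delta, echo, foxtrot, golf}. So (X, τ) is disconnected.
Compute connected components by grouping points that agree on all clopens:
  component: {delta}
  component: {hotel}
  component: {echo, foxtrot, golf}


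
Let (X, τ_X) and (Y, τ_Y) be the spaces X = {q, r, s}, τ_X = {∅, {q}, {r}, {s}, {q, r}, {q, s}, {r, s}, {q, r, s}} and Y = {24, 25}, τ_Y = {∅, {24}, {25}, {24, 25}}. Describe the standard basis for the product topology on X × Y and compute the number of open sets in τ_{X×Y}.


Basis B = {∅ × ∅, {q} × {24}, {q} × {25}, {r} × {24}, {r} × {25}, {s} × {24}, {s} × {25}, {q} × {24, 25}, {q, r} × {24}, {q, s} × {24}, {q, r} × {25}, {q, s} × {25}, {r} × {24, 25}, {r, s} × {24}, {r, s} × {25}, {s} × {24, 25}, {q, r, s} × {24}, {q, r, s} × {25}, {q, r} × {24, 25}, {q, s} × {24, 25}, {r, s} × {24, 25}, {q, r, s} × {24, 25}}; |τ_{X×Y}| = 64.

Enumerate products U × V with U ∈ τ_X, V ∈ τ_Y (deduplicated):
  ∅ × ∅ = {} (∅)
  {q} × {24} = {(q,24)}
  {q} × {25} = {(q,25)}
  {r} × {24} = {(r,24)}
  {r} × {25} = {(r,25)}
  {s} × {24} = {(s,24)}
  {s} × {25} = {(s,25)}
  {q} × {24, 25} = {(q,24), (q,25)}
  {q, r} × {24} = {(q,24), (r,24)}
  {q, s} × {24} = {(q,24), (s,24)}
  {q, r} × {25} = {(q,25), (r,25)}
  {q, s} × {25} = {(q,25), (s,25)}
  {r} × {24, 25} = {(r,24), (r,25)}
  {r, s} × {24} = {(r,24), (s,24)}
  {r, s} × {25} = {(r,25), (s,25)}
  {s} × {24, 25} = {(s,24), (s,25)}
  {q, r, s} × {24} = {(q,24), (r,24), (s,24)}
  {q, r, s} × {25} = {(q,25), (r,25), (s,25)}
  {q, r} × {24, 25} = {(q,24), (q,25), (r,24), (r,25)}
  {q, s} × {24, 25} = {(q,24), (q,25), (s,24), (s,25)}
  {r, s} × {24, 25} = {(r,24), (r,25), (s,24), (s,25)}
  {q, r, s} × {24, 25} = {(q,24), (q,25), (r,24), (r,25), (s,24), (s,25)}
These 22 distinct sets form the basis B.
Close under arbitrary unions to get τ_{X×Y}; counting gives |τ_{X×Y}| = 64.


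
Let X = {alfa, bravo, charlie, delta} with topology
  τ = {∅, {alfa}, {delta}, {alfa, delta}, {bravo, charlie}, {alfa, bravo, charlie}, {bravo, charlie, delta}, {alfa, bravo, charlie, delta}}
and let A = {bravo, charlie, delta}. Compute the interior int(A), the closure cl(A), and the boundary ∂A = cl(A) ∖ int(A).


int(A) = {bravo, charlie, delta}, cl(A) = {bravo, charlie, delta}, ∂A = ∅.

Closed sets in (X, τ) are complements of opens:
  closed(X, τ) = {∅, {alfa}, {delta}, {alfa, delta}, {bravo, charlie}, {alfa, bravo, charlie}, {bravo, charlie, delta}, {alfa, bravo, charlie, delta}}.
int(A) = ⋃ {U ∈ τ : U ⊆ A}. Opens contained in A: ∅, {delta}, {bravo, charlie}, {bravo, charlie, delta}.
Taking the union of these: int(A) = {bravo, charlie, delta}.
cl(A) = ⋂ {C closed : A ⊆ C}. Closed sets containing A: {bravo, charlie, delta}, {alfa, bravo, charlie, delta}.
Intersecting these: cl(A) = {bravo, charlie, delta}.
∂A = cl(A) ∖ int(A) = {bravo, charlie, delta} ∖ {bravo, charlie, delta} = ∅.


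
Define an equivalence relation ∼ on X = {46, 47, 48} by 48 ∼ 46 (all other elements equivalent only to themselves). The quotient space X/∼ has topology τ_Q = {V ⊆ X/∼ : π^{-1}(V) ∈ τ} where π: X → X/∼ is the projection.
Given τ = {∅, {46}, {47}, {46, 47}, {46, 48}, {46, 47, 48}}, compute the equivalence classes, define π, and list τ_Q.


X/∼ = {[46=48], [47]}; |τ_Q| = 4.

Equivalence classes: [46=48], [47].
Quotient map π: X → X/∼ sends 46 ↦ [46=48], 47 ↦ [47], 48 ↦ [46=48].
For each subset V ⊆ X/∼, compute π^{-1}(V) ⊆ X and check whether π^{-1}(V) ∈ τ. V is open in τ_Q iff π^{-1}(V) ∈ τ.
  V = {}: π^{-1}(V) = ∅ ∈ τ ✓.
  V = {[46=48]}: π^{-1}(V) = {46, 48} ∈ τ ✓.
  V = {[47]}: π^{-1}(V) = {47} ∈ τ ✓.
  V = {[46=48], [47]}: π^{-1}(V) = {46, 47, 48} ∈ τ ✓.
Open sets in the quotient: τ_Q = {{}, {[46=48]}, {[47]}, {[46=48], [47]}} (4 elements).


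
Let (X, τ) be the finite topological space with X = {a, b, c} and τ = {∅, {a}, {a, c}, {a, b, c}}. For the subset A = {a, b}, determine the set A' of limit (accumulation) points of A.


A' = {b, c}

For each x ∈ X, list the open sets U ∈ τ with x ∈ U, then check whether U ∩ (A ∖ {x}) ≠ ∅ for every such U.
  x = a: open {a} ∋ x has {a} ∩ (A ∖ {a}) = ∅, so x is NOT a limit point.
  x = b: opens ∋ x are {a, b, c}; each meets A ∖ {b}, so x IS a limit point.
  x = c: opens ∋ x are {a, c}, {a, b, c}; each meets A ∖ {c}, so x IS a limit point.
Collecting: A' = {b, c}.


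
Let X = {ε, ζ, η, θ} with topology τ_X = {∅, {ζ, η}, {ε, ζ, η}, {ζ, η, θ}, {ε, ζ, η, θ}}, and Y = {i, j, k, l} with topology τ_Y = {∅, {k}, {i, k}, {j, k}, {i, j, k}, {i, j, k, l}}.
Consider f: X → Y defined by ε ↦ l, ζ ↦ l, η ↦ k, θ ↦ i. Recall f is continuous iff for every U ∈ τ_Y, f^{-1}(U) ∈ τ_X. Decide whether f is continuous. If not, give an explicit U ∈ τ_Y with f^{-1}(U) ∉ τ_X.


f is NOT continuous.

Compute f^{-1}(U) for each U ∈ τ_Y:
  U = ∅: f^{-1}(U) = ∅ ∈ τ_X ✓.
  U = {k}: f^{-1}(U) = {η} ∉ τ_X ✗.
  U = {i, k}: f^{-1}(U) = {η, θ} ∉ τ_X ✗.
  U = {j, k}: f^{-1}(U) = {η} ∉ τ_X ✗.
  U = {i, j, k}: f^{-1}(U) = {η, θ} ∉ τ_X ✗.
  U = {i, j, k, l}: f^{-1}(U) = {ε, ζ, η, θ} ∈ τ_X ✓.
Found U = {k} with f^{-1}(U) = {η} not in τ_X. Therefore f is NOT continuous.


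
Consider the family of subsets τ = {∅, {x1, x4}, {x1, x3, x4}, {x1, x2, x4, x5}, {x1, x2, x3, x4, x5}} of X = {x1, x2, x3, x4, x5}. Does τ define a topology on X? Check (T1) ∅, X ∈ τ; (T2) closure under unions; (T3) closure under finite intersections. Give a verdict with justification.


τ IS a topology on X.

Axiom (T1): ∅ ∈ τ? Yes; X ∈ τ? Yes.
Axiom (T2/T3): check pairwise unions and intersections of members of τ.
All pairwise intersections and unions checked — each lies in τ. Therefore τ satisfies (T1), (T2), (T3): it IS a topology on X.


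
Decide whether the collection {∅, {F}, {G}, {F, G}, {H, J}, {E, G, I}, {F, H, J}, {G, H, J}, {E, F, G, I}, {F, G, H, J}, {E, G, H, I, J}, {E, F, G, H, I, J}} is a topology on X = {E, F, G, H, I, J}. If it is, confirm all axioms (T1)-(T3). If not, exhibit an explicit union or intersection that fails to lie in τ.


τ IS a topology on X.

Axiom (T1): ∅ ∈ τ? Yes; X ∈ τ? Yes.
Axiom (T2/T3): check pairwise unions and intersections of members of τ.
All pairwise intersections and unions checked — each lies in τ. Therefore τ satisfies (T1), (T2), (T3): it IS a topology on X.


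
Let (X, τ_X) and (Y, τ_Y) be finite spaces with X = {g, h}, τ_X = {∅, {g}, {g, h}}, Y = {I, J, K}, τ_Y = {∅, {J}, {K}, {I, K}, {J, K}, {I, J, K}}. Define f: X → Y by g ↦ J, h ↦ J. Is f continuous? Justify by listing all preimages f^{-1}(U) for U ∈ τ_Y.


f IS continuous.

Compute f^{-1}(U) for each U ∈ τ_Y:
  U = ∅: f^{-1}(U) = ∅ ∈ τ_X ✓.
  U = {J}: f^{-1}(U) = {g, h} ∈ τ_X ✓.
  U = {K}: f^{-1}(U) = ∅ ∈ τ_X ✓.
  U = {I, K}: f^{-1}(U) = ∅ ∈ τ_X ✓.
  U = {J, K}: f^{-1}(U) = {g, h} ∈ τ_X ✓.
  U = {I, J, K}: f^{-1}(U) = {g, h} ∈ τ_X ✓.
Every preimage lies in τ_X, so f IS continuous.


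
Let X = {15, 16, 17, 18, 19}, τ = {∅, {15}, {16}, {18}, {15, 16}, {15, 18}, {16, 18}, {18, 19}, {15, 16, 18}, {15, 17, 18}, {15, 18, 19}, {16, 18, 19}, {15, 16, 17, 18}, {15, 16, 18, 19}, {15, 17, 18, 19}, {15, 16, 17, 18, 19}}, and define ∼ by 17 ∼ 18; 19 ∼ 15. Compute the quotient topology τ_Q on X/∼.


X/∼ = {[15=19], [16], [17=18]}; |τ_Q| = 4.

Equivalence classes: [15=19], [16], [17=18].
Quotient map π: X → X/∼ sends 15 ↦ [15=19], 16 ↦ [16], 17 ↦ [17=18], 18 ↦ [17=18], 19 ↦ [15=19].
For each subset V ⊆ X/∼, compute π^{-1}(V) ⊆ X and check whether π^{-1}(V) ∈ τ. V is open in τ_Q iff π^{-1}(V) ∈ τ.
  V = {}: π^{-1}(V) = ∅ ∈ τ ✓.
  V = {[15=19]}: π^{-1}(V) = {15, 19} ∉ τ ✗.
  V = {[16]}: π^{-1}(V) = {16} ∈ τ ✓.
  V = {[15=19], [16]}: π^{-1}(V) = {15, 16, 19} ∉ τ ✗.
  V = {[17=18]}: π^{-1}(V) = {17, 18} ∉ τ ✗.
  V = {[15=19], [17=18]}: π^{-1}(V) = {15, 17, 18, 19} ∈ τ ✓.
  V = {[16], [17=18]}: π^{-1}(V) = {16, 17, 18} ∉ τ ✗.
  V = {[15=19], [16], [17=18]}: π^{-1}(V) = {15, 16, 17, 18, 19} ∈ τ ✓.
Open sets in the quotient: τ_Q = {{}, {[16]}, {[15=19], [17=18]}, {[15=19], [16], [17=18]}} (4 elements).
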